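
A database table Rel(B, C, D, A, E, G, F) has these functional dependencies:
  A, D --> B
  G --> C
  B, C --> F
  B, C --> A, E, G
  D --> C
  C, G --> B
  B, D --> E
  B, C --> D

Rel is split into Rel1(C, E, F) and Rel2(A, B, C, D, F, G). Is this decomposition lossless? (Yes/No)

The shared attributes are {C, F} and {C, F}⁺ = {C, F}.
The closure covers neither Rel1 nor Rel2 entirely; the join is not lossless.

No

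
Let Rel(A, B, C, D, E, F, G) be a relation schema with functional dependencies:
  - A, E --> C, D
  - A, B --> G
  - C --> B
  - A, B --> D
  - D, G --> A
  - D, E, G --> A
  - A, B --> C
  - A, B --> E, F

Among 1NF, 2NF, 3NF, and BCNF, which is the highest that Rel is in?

Candidate keys: {A, B}, {A, C}, {A, E}, {B, D, G}, {C, D, G}, {D, E, G}. Prime attributes: {A, B, C, D, E, G}.
For C --> B we have {C}⁺ = {B, C}; {C} is not a superkey, so BCNF fails.
Since {B} ⊆ prime attributes and every other non-superkey FD also has a prime right side, the schema is in 3NF.

3NF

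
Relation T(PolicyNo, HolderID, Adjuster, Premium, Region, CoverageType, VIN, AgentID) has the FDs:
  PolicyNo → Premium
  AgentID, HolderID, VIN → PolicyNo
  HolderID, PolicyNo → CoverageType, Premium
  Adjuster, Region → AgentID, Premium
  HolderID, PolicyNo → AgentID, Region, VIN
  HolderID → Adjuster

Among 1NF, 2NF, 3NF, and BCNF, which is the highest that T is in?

Candidate keys: {AgentID, HolderID, VIN}, {HolderID, PolicyNo}, {HolderID, Region, VIN}. Prime attributes: {AgentID, HolderID, PolicyNo, Region, VIN}.
PolicyNo → Premium: {PolicyNo}⁺ = {PolicyNo, Premium}, which is not all of the attributes, so the left side is not a superkey — BCNF is violated.
PolicyNo → Premium has non-prime {Premium} on the right and a non-superkey on the left, so 3NF fails.
Since {HolderID} ⊂ {HolderID, PolicyNo} and {HolderID}⁺ ⊇ {Adjuster} with {Adjuster} non-prime, there is a partial dependency; 2NF fails.

1NF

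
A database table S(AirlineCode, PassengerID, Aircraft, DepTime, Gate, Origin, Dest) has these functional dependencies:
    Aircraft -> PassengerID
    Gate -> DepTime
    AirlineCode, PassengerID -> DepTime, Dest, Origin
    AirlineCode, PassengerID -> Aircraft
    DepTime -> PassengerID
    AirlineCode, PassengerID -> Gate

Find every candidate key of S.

{Aircraft, AirlineCode}, {AirlineCode, DepTime}, {AirlineCode, Gate}, {AirlineCode, PassengerID}

No FD produces {AirlineCode}, so it must be in every candidate key.
{Aircraft, AirlineCode} is a candidate key since {Aircraft, AirlineCode}⁺ = {Aircraft, AirlineCode, DepTime, Dest, Gate, Origin, PassengerID} covers every attribute.
{AirlineCode, DepTime} is a candidate key since {AirlineCode, DepTime}⁺ = {Aircraft, AirlineCode, DepTime, Dest, Gate, Origin, PassengerID} covers every attribute.
{AirlineCode, Gate} is a candidate key since {AirlineCode, Gate}⁺ = {Aircraft, AirlineCode, DepTime, Dest, Gate, Origin, PassengerID} covers every attribute.
{AirlineCode, PassengerID} is a candidate key since {AirlineCode, PassengerID}⁺ = {Aircraft, AirlineCode, DepTime, Dest, Gate, Origin, PassengerID} covers every attribute.
These are minimal and exhaustive — every other superkey contains one of them.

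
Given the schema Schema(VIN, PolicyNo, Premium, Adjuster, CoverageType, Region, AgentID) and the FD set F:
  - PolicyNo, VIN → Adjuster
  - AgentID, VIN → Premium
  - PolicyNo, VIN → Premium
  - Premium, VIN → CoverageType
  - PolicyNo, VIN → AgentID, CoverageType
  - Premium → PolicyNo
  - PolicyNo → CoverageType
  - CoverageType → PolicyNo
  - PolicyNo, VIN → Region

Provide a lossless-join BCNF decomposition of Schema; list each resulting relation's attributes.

Candidate keys of the original relation: {AgentID, VIN}, {CoverageType, VIN}, {PolicyNo, VIN}, {Premium, VIN}.
{Adjuster, AgentID, CoverageType, PolicyNo, Premium, Region, VIN}: {Premium} determines {CoverageType, PolicyNo, Premium} here but is not a superkey — split on Premium → CoverageType, PolicyNo, giving {CoverageType, PolicyNo, Premium} and {Adjuster, AgentID, Premium, Region, VIN}.
{CoverageType, PolicyNo, Premium}: {PolicyNo} determines {CoverageType, PolicyNo} here but is not a superkey — split on PolicyNo → CoverageType, giving {CoverageType, PolicyNo} and {PolicyNo, Premium}.
{CoverageType, PolicyNo} has no BCNF violation.
{PolicyNo, Premium} has no BCNF violation.
{Adjuster, AgentID, Premium, Region, VIN} has no BCNF violation.

{Adjuster, AgentID, Premium, Region, VIN}; {CoverageType, PolicyNo}; {PolicyNo, Premium}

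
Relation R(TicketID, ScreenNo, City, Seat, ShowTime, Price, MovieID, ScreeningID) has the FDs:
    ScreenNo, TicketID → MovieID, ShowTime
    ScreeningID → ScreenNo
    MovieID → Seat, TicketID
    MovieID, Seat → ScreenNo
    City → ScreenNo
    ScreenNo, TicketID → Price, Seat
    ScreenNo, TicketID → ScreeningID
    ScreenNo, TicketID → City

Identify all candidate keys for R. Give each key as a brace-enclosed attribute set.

{MovieID} is a candidate key since {MovieID}⁺ = {City, MovieID, Price, ScreenNo, ScreeningID, Seat, ShowTime, TicketID} covers every attribute.
{City, TicketID} is a candidate key since {City, TicketID}⁺ = {City, MovieID, Price, ScreenNo, ScreeningID, Seat, ShowTime, TicketID} covers every attribute.
{ScreenNo, TicketID} is a candidate key since {ScreenNo, TicketID}⁺ = {City, MovieID, Price, ScreenNo, ScreeningID, Seat, ShowTime, TicketID} covers every attribute.
{ScreeningID, TicketID} is a candidate key since {ScreeningID, TicketID}⁺ = {City, MovieID, Price, ScreenNo, ScreeningID, Seat, ShowTime, TicketID} covers every attribute.
Any other superkey properly contains one of these, so there are no further candidate keys.

{City, TicketID}, {MovieID}, {ScreenNo, TicketID}, {ScreeningID, TicketID}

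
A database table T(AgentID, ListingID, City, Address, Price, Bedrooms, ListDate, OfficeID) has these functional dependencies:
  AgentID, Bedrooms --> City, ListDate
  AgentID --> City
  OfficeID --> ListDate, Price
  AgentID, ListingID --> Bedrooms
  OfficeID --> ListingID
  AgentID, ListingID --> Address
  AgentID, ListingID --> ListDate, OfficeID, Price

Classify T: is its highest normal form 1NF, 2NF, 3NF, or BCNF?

Candidate keys: {AgentID, ListingID}, {AgentID, OfficeID}. Prime attributes: {AgentID, ListingID, OfficeID}.
For AgentID, Bedrooms --> City, ListDate we have {AgentID, Bedrooms}⁺ = {AgentID, Bedrooms, City, ListDate}; {AgentID, Bedrooms} is not a superkey, so BCNF fails.
Because {City, ListDate} are non-prime and the left side of AgentID, Bedrooms --> City, ListDate is not a superkey, the relation is not in 3NF.
Since {AgentID} ⊂ {AgentID, ListingID} and {AgentID}⁺ ⊇ {City} with {City} non-prime, there is a partial dependency; 2NF fails.

1NF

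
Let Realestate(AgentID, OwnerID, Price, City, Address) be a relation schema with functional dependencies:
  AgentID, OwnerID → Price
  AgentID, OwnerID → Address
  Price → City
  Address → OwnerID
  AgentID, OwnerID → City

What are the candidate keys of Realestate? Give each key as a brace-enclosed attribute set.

{Address, AgentID}, {AgentID, OwnerID}

No FD produces {AgentID}, so it must be in every candidate key.
{Address, AgentID}⁺ = {Address, AgentID, City, OwnerID, Price} — all of the relation — so {Address, AgentID} is a candidate key.
{AgentID, OwnerID}⁺ = {Address, AgentID, City, OwnerID, Price} — all of the relation — so {AgentID, OwnerID} is a candidate key.
No proper subset of any of these is a key, and no other minimal superkey exists.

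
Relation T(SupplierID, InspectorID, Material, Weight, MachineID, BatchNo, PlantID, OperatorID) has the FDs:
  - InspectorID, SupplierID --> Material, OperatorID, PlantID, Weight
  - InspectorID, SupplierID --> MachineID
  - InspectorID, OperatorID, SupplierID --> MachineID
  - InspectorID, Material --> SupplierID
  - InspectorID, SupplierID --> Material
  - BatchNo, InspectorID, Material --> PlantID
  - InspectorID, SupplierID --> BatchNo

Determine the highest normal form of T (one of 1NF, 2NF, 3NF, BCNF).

Candidate keys: {InspectorID, Material}, {InspectorID, SupplierID}. Prime attributes: {InspectorID, Material, SupplierID}.
The left-hand side of every FD is a superkey, so BCNF is satisfied.

BCNF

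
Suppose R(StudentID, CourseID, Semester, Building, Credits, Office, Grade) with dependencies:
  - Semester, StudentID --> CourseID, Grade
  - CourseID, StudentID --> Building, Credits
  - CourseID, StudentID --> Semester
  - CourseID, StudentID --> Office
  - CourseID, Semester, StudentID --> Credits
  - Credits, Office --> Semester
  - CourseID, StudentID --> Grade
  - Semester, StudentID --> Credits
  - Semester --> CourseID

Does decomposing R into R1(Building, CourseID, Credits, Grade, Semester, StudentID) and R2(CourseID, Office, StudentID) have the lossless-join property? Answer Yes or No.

Yes

R1 ∩ R2 = {CourseID, StudentID}; its closure under F is {Building, CourseID, Credits, Grade, Office, Semester, StudentID}.
Since R1 ⊆ {Building, CourseID, Credits, Grade, Office, Semester, StudentID}, the intersection is a superkey of R1; the decomposition is lossless.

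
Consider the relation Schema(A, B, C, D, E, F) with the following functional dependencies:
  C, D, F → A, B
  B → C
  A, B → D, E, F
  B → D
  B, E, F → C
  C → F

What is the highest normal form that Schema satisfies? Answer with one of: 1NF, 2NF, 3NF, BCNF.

1NF

Candidate keys: {B}, {C, D}. Prime attributes: {B, C, D}.
C → F breaks BCNF: {C}⁺ = {C, F}, so {C} is not a superkey.
Because {F} is non-prime and the left side of C → F is not a superkey, the relation is not in 3NF.
{C} is a proper subset of the key {C, D}, and {C}⁺ contains the non-prime attribute {F} — a partial dependency, so 2NF is violated.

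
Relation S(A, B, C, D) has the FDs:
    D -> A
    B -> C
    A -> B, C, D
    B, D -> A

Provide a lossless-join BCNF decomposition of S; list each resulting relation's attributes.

Candidate keys of the original relation: {A}, {D}.
{A, B, C, D}: {B} determines {B, C} here but is not a superkey — split on B -> C, giving {B, C} and {A, B, D}.
{B, C}: every determinant is a superkey — BCNF.
{A, B, D}: every determinant is a superkey — BCNF.

{A, B, D}; {B, C}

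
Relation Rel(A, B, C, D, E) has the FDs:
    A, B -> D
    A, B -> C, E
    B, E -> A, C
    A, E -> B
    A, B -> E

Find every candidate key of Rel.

{A, B}, {A, E}, {B, E}

Closure of {A, B} is {A, B, C, D, E}, the whole schema; {A, B} is a candidate key.
Closure of {A, E} is {A, B, C, D, E}, the whole schema; {A, E} is a candidate key.
Closure of {B, E} is {A, B, C, D, E}, the whole schema; {B, E} is a candidate key.
No proper subset of any of these is a key, and no other minimal superkey exists.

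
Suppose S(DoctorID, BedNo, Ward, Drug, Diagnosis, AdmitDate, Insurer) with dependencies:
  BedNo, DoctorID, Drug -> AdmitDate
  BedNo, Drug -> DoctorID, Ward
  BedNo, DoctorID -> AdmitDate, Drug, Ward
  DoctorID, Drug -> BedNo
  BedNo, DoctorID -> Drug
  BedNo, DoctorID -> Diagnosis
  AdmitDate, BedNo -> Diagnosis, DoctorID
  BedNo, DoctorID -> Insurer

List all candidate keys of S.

{AdmitDate, BedNo}, {BedNo, DoctorID}, {BedNo, Drug}, {DoctorID, Drug}

{AdmitDate, BedNo}⁺ = {AdmitDate, BedNo, Diagnosis, DoctorID, Drug, Insurer, Ward}, which is every attribute, so {AdmitDate, BedNo} is a candidate key.
{BedNo, DoctorID}⁺ = {AdmitDate, BedNo, Diagnosis, DoctorID, Drug, Insurer, Ward}, which is every attribute, so {BedNo, DoctorID} is a candidate key.
{BedNo, Drug}⁺ = {AdmitDate, BedNo, Diagnosis, DoctorID, Drug, Insurer, Ward}, which is every attribute, so {BedNo, Drug} is a candidate key.
{DoctorID, Drug}⁺ = {AdmitDate, BedNo, Diagnosis, DoctorID, Drug, Insurer, Ward}, which is every attribute, so {DoctorID, Drug} is a candidate key.
Any other superkey properly contains one of these, so there are no further candidate keys.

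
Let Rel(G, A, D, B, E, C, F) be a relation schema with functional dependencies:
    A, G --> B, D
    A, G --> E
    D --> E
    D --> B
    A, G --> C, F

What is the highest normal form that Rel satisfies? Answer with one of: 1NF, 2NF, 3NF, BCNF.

Candidate key: {A, G}. Prime attributes: {A, G}.
D --> E: {D}⁺ = {B, D, E}, which is not all of the attributes, so the left side is not a superkey — BCNF is violated.
Because {E} is non-prime and the left side of D --> E is not a superkey, the relation is not in 3NF.
Checking every proper subset of each key, none determines a non-prime attribute — 2NF is satisfied.

2NF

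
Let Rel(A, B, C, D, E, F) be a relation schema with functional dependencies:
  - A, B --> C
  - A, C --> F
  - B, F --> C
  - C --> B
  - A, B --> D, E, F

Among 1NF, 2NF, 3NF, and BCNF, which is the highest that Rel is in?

3NF

Candidate keys: {A, B}, {A, C}. Prime attributes: {A, B, C}.
B, F --> C: {B, F}⁺ = {B, C, F}, which is not all of the attributes, so the left side is not a superkey — BCNF is violated.
Since {C} ⊆ prime attributes and every other non-superkey FD also has a prime right side, the schema is in 3NF.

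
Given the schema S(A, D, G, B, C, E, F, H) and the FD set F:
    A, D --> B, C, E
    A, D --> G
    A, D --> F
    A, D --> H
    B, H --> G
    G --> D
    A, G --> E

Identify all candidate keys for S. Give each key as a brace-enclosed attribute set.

{A} never appears on the right of any FD, so every key must include it.
{A, D}⁺ = {A, B, C, D, E, F, G, H}, which is every attribute, so {A, D} is a candidate key.
{A, G}⁺ = {A, B, C, D, E, F, G, H}, which is every attribute, so {A, G} is a candidate key.
{A, B, H}⁺ = {A, B, C, D, E, F, G, H}, which is every attribute, so {A, B, H} is a candidate key.
These are minimal and exhaustive — every other superkey contains one of them.

{A, B, H}, {A, D}, {A, G}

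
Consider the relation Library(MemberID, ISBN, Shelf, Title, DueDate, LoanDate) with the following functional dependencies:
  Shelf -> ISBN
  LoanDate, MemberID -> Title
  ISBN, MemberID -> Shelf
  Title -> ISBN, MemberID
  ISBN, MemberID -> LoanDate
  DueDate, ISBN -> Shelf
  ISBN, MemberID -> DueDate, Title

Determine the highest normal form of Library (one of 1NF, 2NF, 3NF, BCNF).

Candidate keys: {ISBN, MemberID}, {LoanDate, MemberID}, {MemberID, Shelf}, {Title}. Prime attributes: {ISBN, LoanDate, MemberID, Shelf, Title}.
Shelf -> ISBN: {Shelf}⁺ = {ISBN, Shelf}, which is not all of the attributes, so the left side is not a superkey — BCNF is violated.
Its right-hand attributes {ISBN} are all prime, as are those of every other non-superkey FD — the relation is in 3NF.

3NF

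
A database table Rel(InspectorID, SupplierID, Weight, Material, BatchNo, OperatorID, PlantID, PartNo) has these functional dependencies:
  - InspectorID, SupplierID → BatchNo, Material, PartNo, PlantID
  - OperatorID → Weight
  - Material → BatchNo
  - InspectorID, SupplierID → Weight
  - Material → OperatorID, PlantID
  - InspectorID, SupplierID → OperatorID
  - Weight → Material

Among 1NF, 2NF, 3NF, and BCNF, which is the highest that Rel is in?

Candidate key: {InspectorID, SupplierID}. Prime attributes: {InspectorID, SupplierID}.
OperatorID → Weight: {OperatorID}⁺ = {BatchNo, Material, OperatorID, PlantID, Weight}, which is not all of the attributes, so the left side is not a superkey — BCNF is violated.
Because {Weight} is non-prime and the left side of OperatorID → Weight is not a superkey, the relation is not in 3NF.
No proper subset of a key has a non-prime attribute in its closure, so there is no partial dependency; 2NF holds.

2NF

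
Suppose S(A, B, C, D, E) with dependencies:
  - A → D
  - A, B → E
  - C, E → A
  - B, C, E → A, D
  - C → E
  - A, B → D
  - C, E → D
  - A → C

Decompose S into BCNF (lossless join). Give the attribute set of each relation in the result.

Candidate keys of the original relation: {A, B}, {B, C}.
{A, B, C, D, E}: {A} determines {A, C, D, E} here but is not a superkey — split on A → C, D, E, giving {A, C, D, E} and {A, B}.
{A, C, D, E} has no BCNF violation.
{A, B} has no BCNF violation.

{A, B}; {A, C, D, E}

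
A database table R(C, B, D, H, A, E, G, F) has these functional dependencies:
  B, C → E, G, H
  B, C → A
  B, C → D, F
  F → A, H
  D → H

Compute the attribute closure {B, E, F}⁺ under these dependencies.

{A, B, E, F, H}

Start with {B, E, F}.
F → A, H applies; add {A, H} → now {A, B, E, F, H}.
No further FD applies.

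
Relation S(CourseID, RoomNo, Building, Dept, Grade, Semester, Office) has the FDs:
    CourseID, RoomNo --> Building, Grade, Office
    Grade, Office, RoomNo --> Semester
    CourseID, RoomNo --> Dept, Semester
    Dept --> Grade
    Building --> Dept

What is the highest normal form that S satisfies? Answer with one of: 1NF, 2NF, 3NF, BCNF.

Candidate key: {CourseID, RoomNo}. Prime attributes: {CourseID, RoomNo}.
Grade, Office, RoomNo --> Semester: {Grade, Office, RoomNo}⁺ = {Grade, Office, RoomNo, Semester}, which is not all of the attributes, so the left side is not a superkey — BCNF is violated.
Grade, Office, RoomNo --> Semester determines the non-prime attribute {Semester} from a non-superkey — 3NF is violated.
No proper subset of a key has a non-prime attribute in its closure, so there is no partial dependency; 2NF holds.

2NF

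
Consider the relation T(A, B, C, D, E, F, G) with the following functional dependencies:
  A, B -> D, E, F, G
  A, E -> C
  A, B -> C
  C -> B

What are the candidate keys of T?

{A, B}, {A, C}, {A, E}

Attributes never on any right-hand side: {A} — every candidate key must contain it.
{A, B}⁺ = {A, B, C, D, E, F, G} — all of the relation — so {A, B} is a candidate key.
{A, C}⁺ = {A, B, C, D, E, F, G} — all of the relation — so {A, C} is a candidate key.
{A, E}⁺ = {A, B, C, D, E, F, G} — all of the relation — so {A, E} is a candidate key.
These are minimal and exhaustive — every other superkey contains one of them.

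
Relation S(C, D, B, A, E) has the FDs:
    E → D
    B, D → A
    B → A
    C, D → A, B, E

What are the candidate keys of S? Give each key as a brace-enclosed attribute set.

No FD produces {C}, so it must be in every candidate key.
{C, D}⁺ = {A, B, C, D, E}, which is every attribute, so {C, D} is a candidate key.
{C, E}⁺ = {A, B, C, D, E}, which is every attribute, so {C, E} is a candidate key.
These are minimal and exhaustive — every other superkey contains one of them.

{C, D}, {C, E}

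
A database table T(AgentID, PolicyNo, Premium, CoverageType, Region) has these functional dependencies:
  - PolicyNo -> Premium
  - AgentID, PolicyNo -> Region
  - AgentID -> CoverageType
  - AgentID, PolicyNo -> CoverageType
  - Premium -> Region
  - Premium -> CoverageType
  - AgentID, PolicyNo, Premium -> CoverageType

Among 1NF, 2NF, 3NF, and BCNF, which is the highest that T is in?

Candidate key: {AgentID, PolicyNo}. Prime attributes: {AgentID, PolicyNo}.
For PolicyNo -> Premium we have {PolicyNo}⁺ = {CoverageType, PolicyNo, Premium, Region}; {PolicyNo} is not a superkey, so BCNF fails.
PolicyNo -> Premium determines the non-prime attribute {Premium} from a non-superkey — 3NF is violated.
Since {AgentID} ⊂ {AgentID, PolicyNo} and {AgentID}⁺ ⊇ {CoverageType} with {CoverageType} non-prime, there is a partial dependency; 2NF fails.

1NF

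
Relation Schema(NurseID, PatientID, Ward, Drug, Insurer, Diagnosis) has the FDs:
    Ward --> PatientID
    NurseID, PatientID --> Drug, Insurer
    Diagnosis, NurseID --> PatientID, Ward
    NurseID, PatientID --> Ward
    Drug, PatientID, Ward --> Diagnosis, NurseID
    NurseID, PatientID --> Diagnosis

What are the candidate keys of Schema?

{Diagnosis, NurseID}, {Drug, Ward}, {NurseID, PatientID}, {NurseID, Ward}

{Diagnosis, NurseID}⁺ = {Diagnosis, Drug, Insurer, NurseID, PatientID, Ward}, which is every attribute, so {Diagnosis, NurseID} is a candidate key.
{Drug, Ward}⁺ = {Diagnosis, Drug, Insurer, NurseID, PatientID, Ward}, which is every attribute, so {Drug, Ward} is a candidate key.
{NurseID, PatientID}⁺ = {Diagnosis, Drug, Insurer, NurseID, PatientID, Ward}, which is every attribute, so {NurseID, PatientID} is a candidate key.
{NurseID, Ward}⁺ = {Diagnosis, Drug, Insurer, NurseID, PatientID, Ward}, which is every attribute, so {NurseID, Ward} is a candidate key.
These are minimal and exhaustive — every other superkey contains one of them.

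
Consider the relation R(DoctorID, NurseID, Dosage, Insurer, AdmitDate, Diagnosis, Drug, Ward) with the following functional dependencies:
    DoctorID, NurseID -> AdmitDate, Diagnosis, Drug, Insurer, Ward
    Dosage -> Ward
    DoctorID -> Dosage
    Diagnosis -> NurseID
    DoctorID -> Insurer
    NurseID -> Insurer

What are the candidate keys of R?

{Diagnosis, DoctorID}, {DoctorID, NurseID}

Attributes never on any right-hand side: {DoctorID} — every candidate key must contain it.
{Diagnosis, DoctorID}⁺ = {AdmitDate, Diagnosis, DoctorID, Dosage, Drug, Insurer, NurseID, Ward}, which is every attribute, so {Diagnosis, DoctorID} is a candidate key.
{DoctorID, NurseID}⁺ = {AdmitDate, Diagnosis, DoctorID, Dosage, Drug, Insurer, NurseID, Ward}, which is every attribute, so {DoctorID, NurseID} is a candidate key.
No proper subset of any of these is a key, and no other minimal superkey exists.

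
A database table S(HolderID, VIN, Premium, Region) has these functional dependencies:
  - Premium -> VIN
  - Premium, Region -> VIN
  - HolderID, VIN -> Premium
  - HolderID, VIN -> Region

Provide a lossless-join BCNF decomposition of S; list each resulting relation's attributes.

{HolderID, Premium, Region}; {Premium, VIN}

Candidate keys of the original relation: {HolderID, Premium}, {HolderID, VIN}.
{HolderID, Premium, Region, VIN}: {Premium} determines {Premium, VIN} here but is not a superkey — split on Premium -> VIN, giving {Premium, VIN} and {HolderID, Premium, Region}.
{Premium, VIN}: every determinant is a superkey — BCNF.
{HolderID, Premium, Region}: every determinant is a superkey — BCNF.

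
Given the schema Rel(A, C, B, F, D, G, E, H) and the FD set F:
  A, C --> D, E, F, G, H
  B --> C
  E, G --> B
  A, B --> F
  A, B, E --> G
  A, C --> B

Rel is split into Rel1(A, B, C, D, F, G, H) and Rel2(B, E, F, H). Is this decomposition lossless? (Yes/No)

No

Rel1 ∩ Rel2 = {B, F, H}; its closure under F is {B, C, F, H}.
Rel1 ⊄ {B, C, F, H} and Rel2 ⊄ {B, C, F, H}, so the split is lossy.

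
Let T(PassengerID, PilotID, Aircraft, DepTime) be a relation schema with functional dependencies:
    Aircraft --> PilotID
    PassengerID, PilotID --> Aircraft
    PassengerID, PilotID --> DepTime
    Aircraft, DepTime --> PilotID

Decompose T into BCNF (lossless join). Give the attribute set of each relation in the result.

{Aircraft, DepTime, PassengerID}; {Aircraft, PilotID}

Candidate keys of the original relation: {Aircraft, PassengerID}, {PassengerID, PilotID}.
Within {Aircraft, DepTime, PassengerID, PilotID}: {Aircraft}⁺ ∩ {Aircraft, DepTime, PassengerID, PilotID} = {Aircraft, PilotID}, not the whole set, so Aircraft --> PilotID violates BCNF; decompose into {Aircraft, PilotID} and {Aircraft, DepTime, PassengerID}.
{Aircraft, PilotID}: every determinant is a superkey — BCNF.
{Aircraft, DepTime, PassengerID}: every determinant is a superkey — BCNF.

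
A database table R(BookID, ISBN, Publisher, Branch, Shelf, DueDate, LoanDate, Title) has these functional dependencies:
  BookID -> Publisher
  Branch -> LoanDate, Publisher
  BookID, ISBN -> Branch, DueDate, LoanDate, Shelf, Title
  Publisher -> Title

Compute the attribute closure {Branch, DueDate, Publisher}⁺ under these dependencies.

Start with {Branch, DueDate, Publisher}.
Branch -> LoanDate, Publisher applies; add {LoanDate} → now {Branch, DueDate, LoanDate, Publisher}.
Publisher -> Title applies; add {Title} → now {Branch, DueDate, LoanDate, Publisher, Title}.
No further FD applies.

{Branch, DueDate, LoanDate, Publisher, Title}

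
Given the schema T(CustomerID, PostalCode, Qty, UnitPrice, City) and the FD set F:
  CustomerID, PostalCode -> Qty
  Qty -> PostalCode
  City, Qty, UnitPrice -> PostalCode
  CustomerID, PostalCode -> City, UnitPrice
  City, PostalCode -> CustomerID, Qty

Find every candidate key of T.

{City, PostalCode}, {City, Qty}, {CustomerID, PostalCode}, {CustomerID, Qty}

Closure of {City, PostalCode} is {City, CustomerID, PostalCode, Qty, UnitPrice}, the whole schema; {City, PostalCode} is a candidate key.
Closure of {City, Qty} is {City, CustomerID, PostalCode, Qty, UnitPrice}, the whole schema; {City, Qty} is a candidate key.
Closure of {CustomerID, PostalCode} is {City, CustomerID, PostalCode, Qty, UnitPrice}, the whole schema; {CustomerID, PostalCode} is a candidate key.
Closure of {CustomerID, Qty} is {City, CustomerID, PostalCode, Qty, UnitPrice}, the whole schema; {CustomerID, Qty} is a candidate key.
No proper subset of any of these is a key, and no other minimal superkey exists.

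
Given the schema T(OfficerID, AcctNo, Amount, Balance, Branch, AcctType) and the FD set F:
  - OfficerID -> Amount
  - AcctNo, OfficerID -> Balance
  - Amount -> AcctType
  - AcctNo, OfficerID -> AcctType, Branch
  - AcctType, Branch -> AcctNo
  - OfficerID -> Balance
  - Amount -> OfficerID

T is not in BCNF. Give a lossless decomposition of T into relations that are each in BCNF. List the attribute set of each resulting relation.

Candidate keys of the original relation: {AcctNo, Amount}, {AcctNo, OfficerID}, {Amount, Branch}, {Branch, OfficerID}.
In {AcctNo, AcctType, Amount, Balance, Branch, OfficerID}, {OfficerID} is not a superkey ({OfficerID}⁺ restricted to this set is {AcctType, Amount, Balance, OfficerID}), so split on OfficerID -> AcctType, Amount, Balance into {AcctType, Amount, Balance, OfficerID} and {AcctNo, Branch, OfficerID}.
{AcctType, Amount, Balance, OfficerID}: every determinant is a superkey — BCNF.
{AcctNo, Branch, OfficerID}: every determinant is a superkey — BCNF.

{AcctNo, Branch, OfficerID}; {AcctType, Amount, Balance, OfficerID}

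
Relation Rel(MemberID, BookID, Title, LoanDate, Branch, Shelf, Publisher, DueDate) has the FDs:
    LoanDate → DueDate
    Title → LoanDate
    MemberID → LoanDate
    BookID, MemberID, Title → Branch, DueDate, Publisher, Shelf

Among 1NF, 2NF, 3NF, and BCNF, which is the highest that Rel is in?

Candidate key: {BookID, MemberID, Title}. Prime attributes: {BookID, MemberID, Title}.
LoanDate → DueDate: {LoanDate}⁺ = {DueDate, LoanDate}, which is not all of the attributes, so the left side is not a superkey — BCNF is violated.
Because {DueDate} is non-prime and the left side of LoanDate → DueDate is not a superkey, the relation is not in 3NF.
Since {MemberID} ⊂ {BookID, MemberID, Title} and {MemberID}⁺ ⊇ {DueDate, LoanDate} with {DueDate, LoanDate} non-prime, there is a partial dependency; 2NF fails.

1NF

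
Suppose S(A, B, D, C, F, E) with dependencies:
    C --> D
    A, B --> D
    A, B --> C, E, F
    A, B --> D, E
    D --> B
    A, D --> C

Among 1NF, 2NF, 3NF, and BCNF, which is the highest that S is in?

3NF

Candidate keys: {A, B}, {A, C}, {A, D}. Prime attributes: {A, B, C, D}.
C --> D breaks BCNF: {C}⁺ = {B, C, D}, so {C} is not a superkey.
Its right-hand attributes {D} are all prime, as are those of every other non-superkey FD — the relation is in 3NF.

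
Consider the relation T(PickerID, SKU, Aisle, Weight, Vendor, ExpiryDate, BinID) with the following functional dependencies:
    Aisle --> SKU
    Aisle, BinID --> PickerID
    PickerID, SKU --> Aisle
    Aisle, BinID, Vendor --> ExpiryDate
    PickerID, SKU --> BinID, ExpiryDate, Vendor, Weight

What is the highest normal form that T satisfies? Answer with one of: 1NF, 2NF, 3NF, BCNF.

3NF

Candidate keys: {Aisle, BinID}, {Aisle, PickerID}, {PickerID, SKU}. Prime attributes: {Aisle, BinID, PickerID, SKU}.
Aisle --> SKU breaks BCNF: {Aisle}⁺ = {Aisle, SKU}, so {Aisle} is not a superkey.
Its right-hand attributes {SKU} are all prime, as are those of every other non-superkey FD — the relation is in 3NF.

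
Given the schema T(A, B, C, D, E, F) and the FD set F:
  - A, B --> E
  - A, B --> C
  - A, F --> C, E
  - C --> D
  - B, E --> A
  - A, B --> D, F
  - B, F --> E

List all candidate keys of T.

{A, B}, {B, E}, {B, F}

No FD produces {B}, so it must be in every candidate key.
{A, B}⁺ = {A, B, C, D, E, F}, which is every attribute, so {A, B} is a candidate key.
{B, E}⁺ = {A, B, C, D, E, F}, which is every attribute, so {B, E} is a candidate key.
{B, F}⁺ = {A, B, C, D, E, F}, which is every attribute, so {B, F} is a candidate key.
No proper subset of any of these is a key, and no other minimal superkey exists.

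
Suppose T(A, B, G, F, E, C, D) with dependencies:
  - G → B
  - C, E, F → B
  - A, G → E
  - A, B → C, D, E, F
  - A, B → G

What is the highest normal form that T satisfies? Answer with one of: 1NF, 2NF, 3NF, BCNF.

Candidate keys: {A, B}, {A, C, E, F}, {A, G}. Prime attributes: {A, B, C, E, F, G}.
G → B: {G}⁺ = {B, G}, which is not all of the attributes, so the left side is not a superkey — BCNF is violated.
Its right-hand attributes {B} are all prime, as are those of every other non-superkey FD — the relation is in 3NF.

3NF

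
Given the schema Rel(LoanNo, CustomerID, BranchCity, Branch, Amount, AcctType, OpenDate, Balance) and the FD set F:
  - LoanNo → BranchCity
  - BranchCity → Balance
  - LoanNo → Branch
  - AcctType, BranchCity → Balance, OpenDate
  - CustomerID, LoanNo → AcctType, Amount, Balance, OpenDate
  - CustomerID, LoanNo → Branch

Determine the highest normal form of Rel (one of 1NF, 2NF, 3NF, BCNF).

1NF

Candidate key: {CustomerID, LoanNo}. Prime attributes: {CustomerID, LoanNo}.
LoanNo → BranchCity breaks BCNF: {LoanNo}⁺ = {Balance, Branch, BranchCity, LoanNo}, so {LoanNo} is not a superkey.
Because {BranchCity} is non-prime and the left side of LoanNo → BranchCity is not a superkey, the relation is not in 3NF.
{LoanNo} is a proper subset of the key {CustomerID, LoanNo}, and {LoanNo}⁺ contains the non-prime attributes {Balance, Branch, BranchCity} — a partial dependency, so 2NF is violated.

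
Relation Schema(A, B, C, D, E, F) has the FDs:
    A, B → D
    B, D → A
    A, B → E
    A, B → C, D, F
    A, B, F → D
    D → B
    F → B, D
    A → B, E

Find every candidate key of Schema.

{A} is a candidate key since {A}⁺ = {A, B, C, D, E, F} covers every attribute.
{D} is a candidate key since {D}⁺ = {A, B, C, D, E, F} covers every attribute.
{F} is a candidate key since {F}⁺ = {A, B, C, D, E, F} covers every attribute.
No proper subset of any of these is a key, and no other minimal superkey exists.

{A}, {D}, {F}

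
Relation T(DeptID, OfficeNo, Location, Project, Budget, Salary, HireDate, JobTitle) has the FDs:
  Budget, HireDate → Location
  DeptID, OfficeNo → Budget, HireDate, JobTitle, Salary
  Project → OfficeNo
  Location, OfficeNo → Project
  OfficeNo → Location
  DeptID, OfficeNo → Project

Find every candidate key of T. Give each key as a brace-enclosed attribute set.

Attributes never on any right-hand side: {DeptID} — every candidate key must contain it.
{DeptID, OfficeNo}⁺ = {Budget, DeptID, HireDate, JobTitle, Location, OfficeNo, Project, Salary} — all of the relation — so {DeptID, OfficeNo} is a candidate key.
{DeptID, Project}⁺ = {Budget, DeptID, HireDate, JobTitle, Location, OfficeNo, Project, Salary} — all of the relation — so {DeptID, Project} is a candidate key.
No proper subset of any of these is a key, and no other minimal superkey exists.

{DeptID, OfficeNo}, {DeptID, Project}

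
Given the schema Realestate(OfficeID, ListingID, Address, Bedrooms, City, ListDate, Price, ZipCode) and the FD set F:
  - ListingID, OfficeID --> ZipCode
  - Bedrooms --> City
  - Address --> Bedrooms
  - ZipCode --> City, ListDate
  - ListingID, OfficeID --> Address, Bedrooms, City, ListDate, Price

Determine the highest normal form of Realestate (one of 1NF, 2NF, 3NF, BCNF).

Candidate key: {ListingID, OfficeID}. Prime attributes: {ListingID, OfficeID}.
Bedrooms --> City breaks BCNF: {Bedrooms}⁺ = {Bedrooms, City}, so {Bedrooms} is not a superkey.
Bedrooms --> City has non-prime {City} on the right and a non-superkey on the left, so 3NF fails.
No proper subset of a key has a non-prime attribute in its closure, so there is no partial dependency; 2NF holds.

2NF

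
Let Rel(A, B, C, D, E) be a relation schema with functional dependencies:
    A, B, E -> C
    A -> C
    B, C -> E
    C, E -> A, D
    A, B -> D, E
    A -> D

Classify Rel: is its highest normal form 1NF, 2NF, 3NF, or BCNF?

1NF

Candidate keys: {A, B}, {B, C}. Prime attributes: {A, B, C}.
A -> C breaks BCNF: {A}⁺ = {A, C, D}, so {A} is not a superkey.
C, E -> A, D has non-prime {D} on the right and a non-superkey on the left, so 3NF fails.
Since {A} ⊂ {A, B} and {A}⁺ ⊇ {D} with {D} non-prime, there is a partial dependency; 2NF fails.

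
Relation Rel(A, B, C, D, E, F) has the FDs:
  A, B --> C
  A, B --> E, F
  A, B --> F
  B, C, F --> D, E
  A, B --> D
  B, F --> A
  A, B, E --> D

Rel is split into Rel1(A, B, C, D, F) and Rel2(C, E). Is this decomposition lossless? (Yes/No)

No

Rel1 ∩ Rel2 = {C}; its closure under F is {C}.
The closure covers neither Rel1 nor Rel2 entirely; the join is not lossless.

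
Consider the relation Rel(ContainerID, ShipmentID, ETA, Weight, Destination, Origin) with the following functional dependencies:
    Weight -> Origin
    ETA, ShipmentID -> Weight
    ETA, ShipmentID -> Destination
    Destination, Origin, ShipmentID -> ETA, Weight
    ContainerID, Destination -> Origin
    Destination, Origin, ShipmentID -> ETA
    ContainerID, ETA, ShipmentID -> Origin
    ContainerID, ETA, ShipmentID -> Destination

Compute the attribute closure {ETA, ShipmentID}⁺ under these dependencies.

Start with {ETA, ShipmentID}.
ETA, ShipmentID -> Weight applies; add {Weight} → now {ETA, ShipmentID, Weight}.
ETA, ShipmentID -> Destination applies; add {Destination} → now {Destination, ETA, ShipmentID, Weight}.
Weight -> Origin applies; add {Origin} → now {Destination, ETA, Origin, ShipmentID, Weight}.
No further FD applies.

{Destination, ETA, Origin, ShipmentID, Weight}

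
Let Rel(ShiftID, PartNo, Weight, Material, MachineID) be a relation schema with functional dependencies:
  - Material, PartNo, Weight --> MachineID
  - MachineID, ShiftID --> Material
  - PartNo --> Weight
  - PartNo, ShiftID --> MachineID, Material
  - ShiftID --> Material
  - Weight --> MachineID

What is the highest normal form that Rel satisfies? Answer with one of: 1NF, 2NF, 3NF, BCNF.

1NF

Candidate key: {PartNo, ShiftID}. Prime attributes: {PartNo, ShiftID}.
Material, PartNo, Weight --> MachineID breaks BCNF: {Material, PartNo, Weight}⁺ = {MachineID, Material, PartNo, Weight}, so {Material, PartNo, Weight} is not a superkey.
Material, PartNo, Weight --> MachineID has non-prime {MachineID} on the right and a non-superkey on the left, so 3NF fails.
The proper key subset {PartNo} of {PartNo, ShiftID} determines non-prime {MachineID, Weight}, so the relation is not even in 2NF.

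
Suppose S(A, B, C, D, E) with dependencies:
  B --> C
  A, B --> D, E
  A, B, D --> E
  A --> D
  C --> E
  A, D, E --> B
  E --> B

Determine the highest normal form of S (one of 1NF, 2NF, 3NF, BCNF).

Candidate keys: {A, B}, {A, C}, {A, E}. Prime attributes: {A, B, C, E}.
For B --> C we have {B}⁺ = {B, C, E}; {B} is not a superkey, so BCNF fails.
A --> D has non-prime {D} on the right and a non-superkey on the left, so 3NF fails.
{A} is a proper subset of the key {A, B}, and {A}⁺ contains the non-prime attribute {D} — a partial dependency, so 2NF is violated.

1NF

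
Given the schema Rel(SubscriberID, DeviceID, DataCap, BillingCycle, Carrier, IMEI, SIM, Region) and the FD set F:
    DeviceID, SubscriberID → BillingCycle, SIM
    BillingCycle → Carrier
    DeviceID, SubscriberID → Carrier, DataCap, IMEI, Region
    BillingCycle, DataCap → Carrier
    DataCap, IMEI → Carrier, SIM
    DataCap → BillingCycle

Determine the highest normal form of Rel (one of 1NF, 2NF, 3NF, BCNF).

Candidate key: {DeviceID, SubscriberID}. Prime attributes: {DeviceID, SubscriberID}.
BillingCycle → Carrier: {BillingCycle}⁺ = {BillingCycle, Carrier}, which is not all of the attributes, so the left side is not a superkey — BCNF is violated.
BillingCycle → Carrier determines the non-prime attribute {Carrier} from a non-superkey — 3NF is violated.
Checking every proper subset of each key, none determines a non-prime attribute — 2NF is satisfied.

2NF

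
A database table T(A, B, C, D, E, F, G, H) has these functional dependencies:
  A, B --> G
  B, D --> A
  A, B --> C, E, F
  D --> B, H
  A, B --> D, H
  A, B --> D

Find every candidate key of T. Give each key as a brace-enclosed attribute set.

{D} is a candidate key since {D}⁺ = {A, B, C, D, E, F, G, H} covers every attribute.
{A, B} is a candidate key since {A, B}⁺ = {A, B, C, D, E, F, G, H} covers every attribute.
Any other superkey properly contains one of these, so there are no further candidate keys.

{A, B}, {D}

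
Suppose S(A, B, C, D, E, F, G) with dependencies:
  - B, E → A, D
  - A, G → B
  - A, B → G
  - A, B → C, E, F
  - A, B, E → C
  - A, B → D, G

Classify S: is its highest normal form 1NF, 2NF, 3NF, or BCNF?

BCNF

Candidate keys: {A, B}, {A, G}, {B, E}. Prime attributes: {A, B, E, G}.
Each dependency's left side is a superkey — BCNF holds.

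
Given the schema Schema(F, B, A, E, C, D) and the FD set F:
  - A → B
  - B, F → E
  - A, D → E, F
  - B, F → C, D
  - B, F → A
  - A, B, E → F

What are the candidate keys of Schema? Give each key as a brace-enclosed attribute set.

{A, D}, {A, E}, {A, F}, {B, F}

Closure of {A, D} is {A, B, C, D, E, F}, the whole schema; {A, D} is a candidate key.
Closure of {A, E} is {A, B, C, D, E, F}, the whole schema; {A, E} is a candidate key.
Closure of {A, F} is {A, B, C, D, E, F}, the whole schema; {A, F} is a candidate key.
Closure of {B, F} is {A, B, C, D, E, F}, the whole schema; {B, F} is a candidate key.
No proper subset of any of these is a key, and no other minimal superkey exists.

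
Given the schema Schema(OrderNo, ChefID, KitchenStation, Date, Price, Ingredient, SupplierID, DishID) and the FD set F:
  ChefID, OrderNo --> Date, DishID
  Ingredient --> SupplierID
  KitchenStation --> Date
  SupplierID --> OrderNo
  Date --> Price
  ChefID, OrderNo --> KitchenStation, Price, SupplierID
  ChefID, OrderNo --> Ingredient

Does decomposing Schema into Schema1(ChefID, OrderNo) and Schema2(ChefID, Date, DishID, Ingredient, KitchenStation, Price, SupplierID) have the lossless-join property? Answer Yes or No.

No

Schema1 ∩ Schema2 = {ChefID}; its closure under F is {ChefID}.
Neither Schema1 nor Schema2 is contained in that closure, so the decomposition is lossy.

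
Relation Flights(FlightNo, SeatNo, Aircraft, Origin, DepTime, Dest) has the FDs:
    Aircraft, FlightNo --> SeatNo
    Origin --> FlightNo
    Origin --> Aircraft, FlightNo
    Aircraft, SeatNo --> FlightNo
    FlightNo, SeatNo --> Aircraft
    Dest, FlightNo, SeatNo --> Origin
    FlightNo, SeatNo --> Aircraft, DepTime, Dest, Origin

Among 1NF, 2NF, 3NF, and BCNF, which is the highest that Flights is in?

Candidate keys: {Aircraft, FlightNo}, {Aircraft, SeatNo}, {FlightNo, SeatNo}, {Origin}. Prime attributes: {Aircraft, FlightNo, Origin, SeatNo}.
Each dependency's left side is a superkey — BCNF holds.

BCNF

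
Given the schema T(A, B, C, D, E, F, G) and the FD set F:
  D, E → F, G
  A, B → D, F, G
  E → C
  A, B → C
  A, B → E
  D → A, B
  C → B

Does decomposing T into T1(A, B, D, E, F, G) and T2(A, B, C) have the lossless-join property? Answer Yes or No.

Common attributes: {A, B}; their closure is {A, B, C, D, E, F, G}.
T1 is contained in that closure, so T1 ∩ T2 → T1 holds and the join is lossless.

Yes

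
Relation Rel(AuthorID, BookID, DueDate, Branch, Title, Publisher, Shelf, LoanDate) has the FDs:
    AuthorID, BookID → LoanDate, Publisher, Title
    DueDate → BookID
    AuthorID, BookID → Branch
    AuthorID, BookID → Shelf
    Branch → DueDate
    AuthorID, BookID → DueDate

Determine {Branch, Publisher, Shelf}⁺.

{BookID, Branch, DueDate, Publisher, Shelf}

Start with {Branch, Publisher, Shelf}.
Branch → DueDate applies; add {DueDate} → now {Branch, DueDate, Publisher, Shelf}.
DueDate → BookID applies; add {BookID} → now {BookID, Branch, DueDate, Publisher, Shelf}.
No further FD applies.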